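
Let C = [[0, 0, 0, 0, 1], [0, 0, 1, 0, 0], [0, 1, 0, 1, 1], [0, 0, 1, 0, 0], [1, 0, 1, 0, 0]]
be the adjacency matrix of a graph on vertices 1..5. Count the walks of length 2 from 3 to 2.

The number of length-2 walks from vertex 3 to vertex 2 is entry (3,2) of C², where C is the adjacency matrix.
C² = [[1, 0, 1, 0, 0], [0, 1, 0, 1, 1], [1, 0, 3, 0, 0], [0, 1, 0, 1, 1], [0, 1, 0, 1, 2]]

0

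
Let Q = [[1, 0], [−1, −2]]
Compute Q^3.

[[1, 0], [−3, −8]]

Q^2 = [[1, 0], [1, 4]]
Q^3 = [[1, 0], [−3, −8]]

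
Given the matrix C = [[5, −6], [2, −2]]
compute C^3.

tr C = 3 and det C = 2, so the characteristic polynomial is λ² − (3)λ + (2) with roots 2 and 1.
Eigenvectors give P = [[−2, 3], [−1, 2]] with P⁻¹ = [[−2, 3], [−1, 2]], and C = P·diag(2, 1)·P⁻¹.
Then C^3 = P·diag(8, 1)·P⁻¹ = [[−16, 3], [−8, 2]] · [[−2, 3], [−1, 2]] = [[29, −42], [14, −20]].

[[29, −42], [14, −20]]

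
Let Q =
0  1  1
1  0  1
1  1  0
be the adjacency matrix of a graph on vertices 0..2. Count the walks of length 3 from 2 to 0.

3

The number of length-3 walks from vertex 2 to vertex 0 is entry (2,0) of Q³, where Q is the adjacency matrix.
Q² = [[2, 1, 1], [1, 2, 1], [1, 1, 2]]
Q³ = [[2, 3, 3], [3, 2, 3], [3, 3, 2]]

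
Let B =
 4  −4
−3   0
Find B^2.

[[28, −16], [−12, 12]]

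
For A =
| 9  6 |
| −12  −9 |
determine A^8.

[[6561, 0], [0, 6561]]

tr A = 0 and det A = −9, so the characteristic polynomial is λ² − (0)λ + (−9) with roots 3 and −3.
Eigenvectors give P = [[−1, −1], [1, 2]] with P⁻¹ = [[−2, −1], [1, 1]], and A = P·diag(3, −3)·P⁻¹.
Then A^8 = P·diag(6561, 6561)·P⁻¹ = [[−6561, −6561], [6561, 13122]] · [[−2, −1], [1, 1]] = [[6561, 0], [0, 6561]].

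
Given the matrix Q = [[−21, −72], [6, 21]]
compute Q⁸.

tr Q = 0 and det Q = −9, so the characteristic polynomial is λ² − (0)λ + (−9) with roots 3 and −3.
Eigenvectors give P = [[−3, 4], [1, −1]] with P⁻¹ = [[1, 4], [1, 3]], and Q = P·diag(3, −3)·P⁻¹.
Then Q⁸ = P·diag(6561, 6561)·P⁻¹ = [[−19683, 26244], [6561, −6561]] · [[1, 4], [1, 3]] = [[6561, 0], [0, 6561]].

[[6561, 0], [0, 6561]]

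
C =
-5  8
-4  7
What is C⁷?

[[-2189, 4376], [-2188, 4375]]

tr C = 2 and det C = -3, so the characteristic polynomial is λ² − (2)λ + (-3) with roots 3 and -1.
Eigenvectors give P = [[1, 2], [1, 1]] with P⁻¹ = [[-1, 2], [1, -1]], and C = P·diag(3, -1)·P⁻¹.
Then C⁷ = P·diag(2187, -1)·P⁻¹ = [[2187, -2], [2187, -1]] · [[-1, 2], [1, -1]] = [[-2189, 4376], [-2188, 4375]].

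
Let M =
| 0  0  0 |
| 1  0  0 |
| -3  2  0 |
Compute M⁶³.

[[0, 0, 0], [0, 0, 0], [0, 0, 0]]

M is strictly triangular, hence nilpotent: M³ = 0, so M⁶³ = 0.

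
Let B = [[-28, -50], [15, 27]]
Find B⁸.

tr B = -1 and det B = -6, so the characteristic polynomial is λ² − (-1)λ + (-6) with roots 2 and -3.
Eigenvectors give P = [[-5, -2], [3, 1]] with P⁻¹ = [[1, 2], [-3, -5]], and B = P·diag(2, -3)·P⁻¹.
Then B⁸ = P·diag(256, 6561)·P⁻¹ = [[-1280, -13122], [768, 6561]] · [[1, 2], [-3, -5]] = [[38086, 63050], [-18915, -31269]].

[[38086, 63050], [-18915, -31269]]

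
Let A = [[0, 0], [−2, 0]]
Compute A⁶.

[[0, 0], [0, 0]]

A is strictly triangular, hence nilpotent: A² = 0, so A⁶ = 0.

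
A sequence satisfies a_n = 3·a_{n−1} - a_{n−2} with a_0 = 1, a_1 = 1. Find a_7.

With companion matrix C = [[3, -1], [1, 0]], [a_n, a_{n−1}]ᵀ = C·[a_{n−1}, a_{n−2}]ᵀ, so [a_7, a_6]ᵀ = C⁶·[a_1, a_0]ᵀ.
C⁶ = [[377, -144], [144, -55]], giving [a_7, a_6]ᵀ = [[233], [89]].

233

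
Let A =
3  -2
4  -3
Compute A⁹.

A² = I (check: tr A = 0 and det A = -1), so A⁹ = A since 9 is odd.

[[3, -2], [4, -3]]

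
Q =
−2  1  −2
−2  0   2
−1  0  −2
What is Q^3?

[[−14, 4, −32], [0, 2, −8], [−12, 4, −22]]

Q^2 = [[4, −2, 10], [2, −2, 0], [4, −1, 6]]
Q^3 = [[−14, 4, −32], [0, 2, −8], [−12, 4, −22]]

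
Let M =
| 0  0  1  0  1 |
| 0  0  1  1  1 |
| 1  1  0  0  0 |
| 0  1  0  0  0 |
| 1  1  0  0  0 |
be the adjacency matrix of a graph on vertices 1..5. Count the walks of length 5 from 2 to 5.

The number of length-5 walks from vertex 2 to vertex 5 is entry (2,5) of M⁵, where M is the adjacency matrix.
M² = [[2, 2, 0, 0, 0], [2, 3, 0, 0, 0], [0, 0, 2, 1, 2], [0, 0, 1, 1, 1], [0, 0, 2, 1, 2]]
M³ = [[0, 0, 4, 2, 4], [0, 0, 5, 3, 5], [4, 5, 0, 0, 0], [2, 3, 0, 0, 0], [4, 5, 0, 0, 0]]
M⁴ = [[8, 10, 0, 0, 0], [10, 13, 0, 0, 0], [0, 0, 9, 5, 9], [0, 0, 5, 3, 5], [0, 0, 9, 5, 9]]
M⁵ = [[0, 0, 18, 10, 18], [0, 0, 23, 13, 23], [18, 23, 0, 0, 0], [10, 13, 0, 0, 0], [18, 23, 0, 0, 0]]

23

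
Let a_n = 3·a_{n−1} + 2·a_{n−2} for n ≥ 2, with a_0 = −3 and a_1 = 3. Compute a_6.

With companion matrix B = [[3, 2], [1, 0]], [a_n, a_{n−1}]ᵀ = B·[a_{n−1}, a_{n−2}]ᵀ, so [a_6, a_5]ᵀ = B^5·[a_1, a_0]ᵀ.
B^5 = [[495, 278], [139, 78]], giving [a_6, a_5]ᵀ = [[651], [183]].

651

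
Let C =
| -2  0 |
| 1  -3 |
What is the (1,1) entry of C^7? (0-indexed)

tr C = -5 and det C = 6, so the characteristic polynomial is λ² − (-5)λ + (6) with roots -3 and -2.
Eigenvectors give P = [[0, 1], [-1, 1]] with P⁻¹ = [[1, -1], [1, 0]], and C = P·diag(-3, -2)·P⁻¹.
Then C^7 = P·diag(-2187, -128)·P⁻¹ = [[0, -128], [2187, -128]] · [[1, -1], [1, 0]] = [[-128, 0], [2059, -2187]].

-2187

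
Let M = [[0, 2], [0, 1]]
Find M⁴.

[[0, 2], [0, 1]]

M² = [[0, 2], [0, 1]]
M³ = [[0, 2], [0, 1]]
M⁴ = [[0, 2], [0, 1]]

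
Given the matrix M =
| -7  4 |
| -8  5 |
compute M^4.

tr M = -2 and det M = -3, so the characteristic polynomial is λ² − (-2)λ + (-3) with roots 1 and -3.
Eigenvectors give P = [[-1, 1], [-2, 1]] with P⁻¹ = [[1, -1], [2, -1]], and M = P·diag(1, -3)·P⁻¹.
Then M^4 = P·diag(1, 81)·P⁻¹ = [[-1, 81], [-2, 81]] · [[1, -1], [2, -1]] = [[161, -80], [160, -79]].

[[161, -80], [160, -79]]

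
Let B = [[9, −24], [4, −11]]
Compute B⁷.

tr B = −2 and det B = −3, so the characteristic polynomial is λ² − (−2)λ + (−3) with roots −3 and 1.
Eigenvectors give P = [[−2, −3], [−1, −1]] with P⁻¹ = [[1, −3], [−1, 2]], and B = P·diag(−3, 1)·P⁻¹.
Then B⁷ = P·diag(−2187, 1)·P⁻¹ = [[4374, −3], [2187, −1]] · [[1, −3], [−1, 2]] = [[4377, −13128], [2188, −6563]].

[[4377, −13128], [2188, −6563]]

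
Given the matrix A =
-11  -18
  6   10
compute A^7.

[[-515, -774], [258, 388]]

tr A = -1 and det A = -2, so the characteristic polynomial is λ² − (-1)λ + (-2) with roots -2 and 1.
Eigenvectors give P = [[-2, -3], [1, 2]] with P⁻¹ = [[-2, -3], [1, 2]], and A = P·diag(-2, 1)·P⁻¹.
Then A^7 = P·diag(-128, 1)·P⁻¹ = [[256, -3], [-128, 2]] · [[-2, -3], [1, 2]] = [[-515, -774], [258, 388]].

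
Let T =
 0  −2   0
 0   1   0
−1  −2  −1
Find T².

[[0, −2, 0], [0, 1, 0], [1, 2, 1]]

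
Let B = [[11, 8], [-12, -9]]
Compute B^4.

[[241, 160], [-240, -159]]

tr B = 2 and det B = -3, so the characteristic polynomial is λ² − (2)λ + (-3) with roots 3 and -1.
Eigenvectors give P = [[-1, -2], [1, 3]] with P⁻¹ = [[-3, -2], [1, 1]], and B = P·diag(3, -1)·P⁻¹.
Then B^4 = P·diag(81, 1)·P⁻¹ = [[-81, -2], [81, 3]] · [[-3, -2], [1, 1]] = [[241, 160], [-240, -159]].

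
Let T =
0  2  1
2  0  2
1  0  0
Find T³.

T² = [[5, 0, 4], [2, 4, 2], [0, 2, 1]]
T³ = [[4, 10, 5], [10, 4, 10], [5, 0, 4]]

[[4, 10, 5], [10, 4, 10], [5, 0, 4]]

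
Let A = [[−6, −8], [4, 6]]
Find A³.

[[−24, −32], [16, 24]]

tr A = 0 and det A = −4, so the characteristic polynomial is λ² − (0)λ + (−4) with roots 2 and −2.
Eigenvectors give P = [[−1, 2], [1, −1]] with P⁻¹ = [[1, 2], [1, 1]], and A = P·diag(2, −2)·P⁻¹.
Then A³ = P·diag(8, −8)·P⁻¹ = [[−8, −16], [8, 8]] · [[1, 2], [1, 1]] = [[−24, −32], [16, 24]].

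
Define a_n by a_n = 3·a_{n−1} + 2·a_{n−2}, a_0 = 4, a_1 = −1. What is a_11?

With companion matrix C = [[3, 2], [1, 0]], [a_n, a_{n−1}]ᵀ = C·[a_{n−1}, a_{n−2}]ᵀ, so [a_11, a_10]ᵀ = C¹⁰·[a_1, a_0]ᵀ.
C¹⁰ = [[283667, 159294], [79647, 44726]], giving [a_11, a_10]ᵀ = [[353509], [99257]].

353509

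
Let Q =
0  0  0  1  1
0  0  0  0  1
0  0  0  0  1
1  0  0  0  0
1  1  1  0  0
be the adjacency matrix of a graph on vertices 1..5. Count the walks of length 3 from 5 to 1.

4

The number of length-3 walks from vertex 5 to vertex 1 is entry (5,1) of Q³, where Q is the adjacency matrix.
Q² = [[2, 1, 1, 0, 0], [1, 1, 1, 0, 0], [1, 1, 1, 0, 0], [0, 0, 0, 1, 1], [0, 0, 0, 1, 3]]
Q³ = [[0, 0, 0, 2, 4], [0, 0, 0, 1, 3], [0, 0, 0, 1, 3], [2, 1, 1, 0, 0], [4, 3, 3, 0, 0]]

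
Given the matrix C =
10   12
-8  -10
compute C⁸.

tr C = 0 and det C = -4, so the characteristic polynomial is λ² − (0)λ + (-4) with roots -2 and 2.
Eigenvectors give P = [[1, 3], [-1, -2]] with P⁻¹ = [[-2, -3], [1, 1]], and C = P·diag(-2, 2)·P⁻¹.
Then C⁸ = P·diag(256, 256)·P⁻¹ = [[256, 768], [-256, -512]] · [[-2, -3], [1, 1]] = [[256, 0], [0, 256]].

[[256, 0], [0, 256]]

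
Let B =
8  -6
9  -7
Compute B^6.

[[190, -126], [189, -125]]

tr B = 1 and det B = -2, so the characteristic polynomial is λ² − (1)λ + (-2) with roots 2 and -1.
Eigenvectors give P = [[-1, -2], [-1, -3]] with P⁻¹ = [[-3, 2], [1, -1]], and B = P·diag(2, -1)·P⁻¹.
Then B^6 = P·diag(64, 1)·P⁻¹ = [[-64, -2], [-64, -3]] · [[-3, 2], [1, -1]] = [[190, -126], [189, -125]].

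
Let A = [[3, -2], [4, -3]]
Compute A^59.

[[3, -2], [4, -3]]

A² = I (check: tr A = 0 and det A = -1), so A^59 = A since 59 is odd.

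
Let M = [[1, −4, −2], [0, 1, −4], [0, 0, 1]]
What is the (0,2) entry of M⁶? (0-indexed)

M = I + N where N = [[0, −4, −2], [0, 0, −4], [0, 0, 0]] is strictly upper-triangular, so N³ = 0.
(I + N)⁶ = I + 6·N + 15·N² = [[1, −24, 228], [0, 1, −24], [0, 0, 1]].

228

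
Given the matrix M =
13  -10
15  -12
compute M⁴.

[[211, -130], [195, -114]]

tr M = 1 and det M = -6, so the characteristic polynomial is λ² − (1)λ + (-6) with roots -2 and 3.
Eigenvectors give P = [[-2, 1], [-3, 1]] with P⁻¹ = [[1, -1], [3, -2]], and M = P·diag(-2, 3)·P⁻¹.
Then M⁴ = P·diag(16, 81)·P⁻¹ = [[-32, 81], [-48, 81]] · [[1, -1], [3, -2]] = [[211, -130], [195, -114]].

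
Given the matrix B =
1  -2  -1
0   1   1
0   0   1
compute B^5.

B = I + N where N = [[0, -2, -1], [0, 0, 1], [0, 0, 0]] is strictly upper-triangular, so N^3 = 0.
(I + N)^5 = I + 5·N + 10·N^2 = [[1, -10, -25], [0, 1, 5], [0, 0, 1]].

[[1, -10, -25], [0, 1, 5], [0, 0, 1]]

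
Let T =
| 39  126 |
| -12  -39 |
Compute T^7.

tr T = 0 and det T = -9, so the characteristic polynomial is λ² − (0)λ + (-9) with roots 3 and -3.
Eigenvectors give P = [[7, -3], [-2, 1]] with P⁻¹ = [[1, 3], [2, 7]], and T = P·diag(3, -3)·P⁻¹.
Then T^7 = P·diag(2187, -2187)·P⁻¹ = [[15309, 6561], [-4374, -2187]] · [[1, 3], [2, 7]] = [[28431, 91854], [-8748, -28431]].

[[28431, 91854], [-8748, -28431]]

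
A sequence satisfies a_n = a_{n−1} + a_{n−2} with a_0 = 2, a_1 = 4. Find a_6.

With companion matrix T = [[1, 1], [1, 0]], [a_n, a_{n−1}]ᵀ = T·[a_{n−1}, a_{n−2}]ᵀ, so [a_6, a_5]ᵀ = T⁵·[a_1, a_0]ᵀ.
T⁵ = [[8, 5], [5, 3]], giving [a_6, a_5]ᵀ = [[42], [26]].

42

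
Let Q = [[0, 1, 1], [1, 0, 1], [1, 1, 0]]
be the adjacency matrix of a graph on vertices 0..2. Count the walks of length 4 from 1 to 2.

The number of length-4 walks from vertex 1 to vertex 2 is entry (1,2) of Q⁴, where Q is the adjacency matrix.
Q² = [[2, 1, 1], [1, 2, 1], [1, 1, 2]]
Q³ = [[2, 3, 3], [3, 2, 3], [3, 3, 2]]
Q⁴ = [[6, 5, 5], [5, 6, 5], [5, 5, 6]]

5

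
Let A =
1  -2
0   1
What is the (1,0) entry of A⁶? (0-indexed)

0

A = I + N where N = [[0, -2], [0, 0]] is strictly upper-triangular, so N² = 0.
(I + N)⁶ = I + 6·N = [[1, -12], [0, 1]].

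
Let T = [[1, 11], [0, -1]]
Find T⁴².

T² = I (check: tr T = 0 and det T = -1), so T⁴² = I since 42 is even.

[[1, 0], [0, 1]]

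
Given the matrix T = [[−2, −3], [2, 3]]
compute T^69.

T² = T (a projection; rank 1, trace 1), so T^69 = T.

[[−2, −3], [2, 3]]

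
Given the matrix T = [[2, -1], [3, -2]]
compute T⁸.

[[1, 0], [0, 1]]

T² = I (check: tr T = 0 and det T = -1), so T⁸ = I since 8 is even.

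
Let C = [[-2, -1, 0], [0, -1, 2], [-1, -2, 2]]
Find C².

[[4, 3, -2], [-2, -3, 2], [0, -1, 0]]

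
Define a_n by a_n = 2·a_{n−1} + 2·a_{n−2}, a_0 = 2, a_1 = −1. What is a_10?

With companion matrix M = [[2, 2], [1, 0]], [a_n, a_{n−1}]ᵀ = M·[a_{n−1}, a_{n−2}]ᵀ, so [a_10, a_9]ᵀ = M^9·[a_1, a_0]ᵀ.
M^9 = [[6688, 4896], [2448, 1792]], giving [a_10, a_9]ᵀ = [[3104], [1136]].

3104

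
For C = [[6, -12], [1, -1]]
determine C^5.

[[876, -2532], [211, -601]]

tr C = 5 and det C = 6, so the characteristic polynomial is λ² − (5)λ + (6) with roots 3 and 2.
Eigenvectors give P = [[4, 3], [1, 1]] with P⁻¹ = [[1, -3], [-1, 4]], and C = P·diag(3, 2)·P⁻¹.
Then C^5 = P·diag(243, 32)·P⁻¹ = [[972, 96], [243, 32]] · [[1, -3], [-1, 4]] = [[876, -2532], [211, -601]].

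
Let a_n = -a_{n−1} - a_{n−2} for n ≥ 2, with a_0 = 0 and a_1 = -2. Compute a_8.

With companion matrix Q = [[-1, -1], [1, 0]], [a_n, a_{n−1}]ᵀ = Q·[a_{n−1}, a_{n−2}]ᵀ, so [a_8, a_7]ᵀ = Q⁷·[a_1, a_0]ᵀ.
Q⁷ = [[-1, -1], [1, 0]], giving [a_8, a_7]ᵀ = [[2], [-2]].

2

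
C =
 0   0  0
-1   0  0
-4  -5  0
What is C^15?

C is strictly triangular, hence nilpotent: C^3 = 0, so C^15 = 0.

[[0, 0, 0], [0, 0, 0], [0, 0, 0]]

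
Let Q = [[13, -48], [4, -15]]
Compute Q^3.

tr Q = -2 and det Q = -3, so the characteristic polynomial is λ² − (-2)λ + (-3) with roots -3 and 1.
Eigenvectors give P = [[-3, 4], [-1, 1]] with P⁻¹ = [[1, -4], [1, -3]], and Q = P·diag(-3, 1)·P⁻¹.
Then Q^3 = P·diag(-27, 1)·P⁻¹ = [[81, 4], [27, 1]] · [[1, -4], [1, -3]] = [[85, -336], [28, -111]].

[[85, -336], [28, -111]]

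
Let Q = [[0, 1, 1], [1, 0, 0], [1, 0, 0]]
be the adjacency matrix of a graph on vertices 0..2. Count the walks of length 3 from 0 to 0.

0

The number of length-3 walks from vertex 0 to vertex 0 is entry (0,0) of Q³, where Q is the adjacency matrix.
Q² = [[2, 0, 0], [0, 1, 1], [0, 1, 1]]
Q³ = [[0, 2, 2], [2, 0, 0], [2, 0, 0]]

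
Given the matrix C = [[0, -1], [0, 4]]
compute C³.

[[0, -16], [0, 64]]

C² = [[0, -4], [0, 16]]
C³ = [[0, -16], [0, 64]]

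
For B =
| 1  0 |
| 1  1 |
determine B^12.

[[1, 0], [12, 1]]

B = I + N where N = [[0, 0], [1, 0]] is strictly lower-triangular, so N^2 = 0.
(I + N)^12 = I + 12·N = [[1, 0], [12, 1]].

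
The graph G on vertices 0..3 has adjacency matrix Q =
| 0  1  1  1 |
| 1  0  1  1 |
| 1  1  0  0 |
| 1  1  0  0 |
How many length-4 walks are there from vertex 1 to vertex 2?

9

The number of length-4 walks from vertex 1 to vertex 2 is entry (1,2) of Q^4, where Q is the adjacency matrix.
Q^2 = [[3, 2, 1, 1], [2, 3, 1, 1], [1, 1, 2, 2], [1, 1, 2, 2]]
Q^3 = [[4, 5, 5, 5], [5, 4, 5, 5], [5, 5, 2, 2], [5, 5, 2, 2]]
Q^4 = [[15, 14, 9, 9], [14, 15, 9, 9], [9, 9, 10, 10], [9, 9, 10, 10]]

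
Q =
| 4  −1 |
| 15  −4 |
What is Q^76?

[[1, 0], [0, 1]]

Q² = I (check: tr Q = 0 and det Q = −1), so Q^76 = I since 76 is even.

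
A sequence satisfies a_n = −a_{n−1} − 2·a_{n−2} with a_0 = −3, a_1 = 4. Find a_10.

With companion matrix B = [[−1, −2], [1, 0]], [a_n, a_{n−1}]ᵀ = B·[a_{n−1}, a_{n−2}]ᵀ, so [a_10, a_9]ᵀ = B⁹·[a_1, a_0]ᵀ.
B⁹ = [[11, 34], [−17, −6]], giving [a_10, a_9]ᵀ = [[−58], [−50]].

−58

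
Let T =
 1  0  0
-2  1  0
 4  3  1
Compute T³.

[[1, 0, 0], [-6, 1, 0], [-6, 9, 1]]

T = I + N where N = [[0, 0, 0], [-2, 0, 0], [4, 3, 0]] is strictly lower-triangular, so N³ = 0.
(I + N)³ = I + 3·N + 3·N² = [[1, 0, 0], [-6, 1, 0], [-6, 9, 1]].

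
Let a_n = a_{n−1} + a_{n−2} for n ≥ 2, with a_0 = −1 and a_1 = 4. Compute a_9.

115

With companion matrix C = [[1, 1], [1, 0]], [a_n, a_{n−1}]ᵀ = C·[a_{n−1}, a_{n−2}]ᵀ, so [a_9, a_8]ᵀ = C⁸·[a_1, a_0]ᵀ.
C⁸ = [[34, 21], [21, 13]], giving [a_9, a_8]ᵀ = [[115], [71]].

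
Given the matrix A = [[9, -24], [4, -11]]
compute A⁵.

[[489, -1464], [244, -731]]

tr A = -2 and det A = -3, so the characteristic polynomial is λ² − (-2)λ + (-3) with roots 1 and -3.
Eigenvectors give P = [[3, 2], [1, 1]] with P⁻¹ = [[1, -2], [-1, 3]], and A = P·diag(1, -3)·P⁻¹.
Then A⁵ = P·diag(1, -243)·P⁻¹ = [[3, -486], [1, -243]] · [[1, -2], [-1, 3]] = [[489, -1464], [244, -731]].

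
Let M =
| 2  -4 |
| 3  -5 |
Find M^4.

[[-44, 60], [-45, 61]]

tr M = -3 and det M = 2, so the characteristic polynomial is λ² − (-3)λ + (2) with roots -2 and -1.
Eigenvectors give P = [[-1, 4], [-1, 3]] with P⁻¹ = [[3, -4], [1, -1]], and M = P·diag(-2, -1)·P⁻¹.
Then M^4 = P·diag(16, 1)·P⁻¹ = [[-16, 4], [-16, 3]] · [[3, -4], [1, -1]] = [[-44, 60], [-45, 61]].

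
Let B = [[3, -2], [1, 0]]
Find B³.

tr B = 3 and det B = 2, so the characteristic polynomial is λ² − (3)λ + (2) with roots 2 and 1.
Eigenvectors give P = [[2, 1], [1, 1]] with P⁻¹ = [[1, -1], [-1, 2]], and B = P·diag(2, 1)·P⁻¹.
Then B³ = P·diag(8, 1)·P⁻¹ = [[16, 1], [8, 1]] · [[1, -1], [-1, 2]] = [[15, -14], [7, -6]].

[[15, -14], [7, -6]]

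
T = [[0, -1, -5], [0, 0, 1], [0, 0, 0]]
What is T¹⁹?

[[0, 0, 0], [0, 0, 0], [0, 0, 0]]

T is strictly triangular, hence nilpotent: T³ = 0, so T¹⁹ = 0.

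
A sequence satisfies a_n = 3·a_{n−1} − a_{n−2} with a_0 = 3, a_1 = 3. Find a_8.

With companion matrix Q = [[3, −1], [1, 0]], [a_n, a_{n−1}]ᵀ = Q·[a_{n−1}, a_{n−2}]ᵀ, so [a_8, a_7]ᵀ = Q^7·[a_1, a_0]ᵀ.
Q^7 = [[987, −377], [377, −144]], giving [a_8, a_7]ᵀ = [[1830], [699]].

1830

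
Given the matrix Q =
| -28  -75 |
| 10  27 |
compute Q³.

[[-202, -525], [70, 183]]

tr Q = -1 and det Q = -6, so the characteristic polynomial is λ² − (-1)λ + (-6) with roots 2 and -3.
Eigenvectors give P = [[-5, 3], [2, -1]] with P⁻¹ = [[1, 3], [2, 5]], and Q = P·diag(2, -3)·P⁻¹.
Then Q³ = P·diag(8, -27)·P⁻¹ = [[-40, -81], [16, 27]] · [[1, 3], [2, 5]] = [[-202, -525], [70, 183]].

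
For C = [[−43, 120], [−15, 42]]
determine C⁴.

tr C = −1 and det C = −6, so the characteristic polynomial is λ² − (−1)λ + (−6) with roots −3 and 2.
Eigenvectors give P = [[3, −8], [1, −3]] with P⁻¹ = [[3, −8], [1, −3]], and C = P·diag(−3, 2)·P⁻¹.
Then C⁴ = P·diag(81, 16)·P⁻¹ = [[243, −128], [81, −48]] · [[3, −8], [1, −3]] = [[601, −1560], [195, −504]].

[[601, −1560], [195, −504]]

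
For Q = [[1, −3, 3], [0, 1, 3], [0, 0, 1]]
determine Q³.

[[1, −9, −18], [0, 1, 9], [0, 0, 1]]

Q = I + N where N = [[0, −3, 3], [0, 0, 3], [0, 0, 0]] is strictly upper-triangular, so N³ = 0.
(I + N)³ = I + 3·N + 3·N² = [[1, −9, −18], [0, 1, 9], [0, 0, 1]].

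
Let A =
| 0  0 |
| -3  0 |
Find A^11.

A is strictly triangular, hence nilpotent: A^2 = 0, so A^11 = 0.

[[0, 0], [0, 0]]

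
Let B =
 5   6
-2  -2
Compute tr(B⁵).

tr B = 3 and det B = 2, so the characteristic polynomial is λ² − (3)λ + (2) with roots 1 and 2.
Eigenvectors give P = [[3, -2], [-2, 1]] with P⁻¹ = [[-1, -2], [-2, -3]], and B = P·diag(1, 2)·P⁻¹.
Then B⁵ = P·diag(1, 32)·P⁻¹ = [[3, -64], [-2, 32]] · [[-1, -2], [-2, -3]] = [[125, 186], [-62, -92]].

33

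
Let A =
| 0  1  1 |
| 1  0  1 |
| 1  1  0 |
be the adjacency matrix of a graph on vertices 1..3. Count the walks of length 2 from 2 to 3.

1

The number of length-2 walks from vertex 2 to vertex 3 is entry (2,3) of A², where A is the adjacency matrix.
A² = [[2, 1, 1], [1, 2, 1], [1, 1, 2]]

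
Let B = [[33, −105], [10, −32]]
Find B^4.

[[471, −1365], [130, −374]]

tr B = 1 and det B = −6, so the characteristic polynomial is λ² − (1)λ + (−6) with roots 3 and −2.
Eigenvectors give P = [[7, 3], [2, 1]] with P⁻¹ = [[1, −3], [−2, 7]], and B = P·diag(3, −2)·P⁻¹.
Then B^4 = P·diag(81, 16)·P⁻¹ = [[567, 48], [162, 16]] · [[1, −3], [−2, 7]] = [[471, −1365], [130, −374]].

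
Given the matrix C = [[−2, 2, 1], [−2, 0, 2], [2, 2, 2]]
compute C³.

[[8, 12, 6], [−12, 20, 12], [12, 12, 32]]

C² = [[2, −2, 4], [8, 0, 2], [−4, 8, 10]]
C³ = [[8, 12, 6], [−12, 20, 12], [12, 12, 32]]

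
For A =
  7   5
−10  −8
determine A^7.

tr A = −1 and det A = −6, so the characteristic polynomial is λ² − (−1)λ + (−6) with roots −3 and 2.
Eigenvectors give P = [[−1, −1], [2, 1]] with P⁻¹ = [[1, 1], [−2, −1]], and A = P·diag(−3, 2)·P⁻¹.
Then A^7 = P·diag(−2187, 128)·P⁻¹ = [[2187, −128], [−4374, 128]] · [[1, 1], [−2, −1]] = [[2443, 2315], [−4630, −4502]].

[[2443, 2315], [−4630, −4502]]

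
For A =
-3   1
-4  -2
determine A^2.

[[5, -5], [20, 0]]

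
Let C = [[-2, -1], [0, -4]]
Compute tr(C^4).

C^2 = [[4, 6], [0, 16]]
C^3 = [[-8, -28], [0, -64]]
C^4 = [[16, 120], [0, 256]]

272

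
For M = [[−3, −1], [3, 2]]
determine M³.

M² = [[6, 1], [−3, 1]]
M³ = [[−15, −4], [12, 5]]

[[−15, −4], [12, 5]]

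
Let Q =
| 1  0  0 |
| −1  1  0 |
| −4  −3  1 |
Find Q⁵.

Q = I + N where N = [[0, 0, 0], [−1, 0, 0], [−4, −3, 0]] is strictly lower-triangular, so N³ = 0.
(I + N)⁵ = I + 5·N + 10·N² = [[1, 0, 0], [−5, 1, 0], [10, −15, 1]].

[[1, 0, 0], [−5, 1, 0], [10, −15, 1]]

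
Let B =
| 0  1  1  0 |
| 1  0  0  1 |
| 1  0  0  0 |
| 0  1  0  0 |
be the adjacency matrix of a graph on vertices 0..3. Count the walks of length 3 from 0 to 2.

The number of length-3 walks from vertex 0 to vertex 2 is entry (0,2) of B³, where B is the adjacency matrix.
B² = [[2, 0, 0, 1], [0, 2, 1, 0], [0, 1, 1, 0], [1, 0, 0, 1]]
B³ = [[0, 3, 2, 0], [3, 0, 0, 2], [2, 0, 0, 1], [0, 2, 1, 0]]

2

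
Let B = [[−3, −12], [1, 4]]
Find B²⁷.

B² = B (a projection; rank 1, trace 1), so B²⁷ = B.

[[−3, −12], [1, 4]]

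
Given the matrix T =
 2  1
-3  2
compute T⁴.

T² = [[1, 4], [-12, 1]]
T³ = [[-10, 9], [-27, -10]]
T⁴ = [[-47, 8], [-24, -47]]

[[-47, 8], [-24, -47]]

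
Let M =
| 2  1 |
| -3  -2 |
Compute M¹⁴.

M² = I (check: tr M = 0 and det M = -1), so M¹⁴ = I since 14 is even.

[[1, 0], [0, 1]]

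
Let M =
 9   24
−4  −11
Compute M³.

tr M = −2 and det M = −3, so the characteristic polynomial is λ² − (−2)λ + (−3) with roots −3 and 1.
Eigenvectors give P = [[−2, −3], [1, 1]] with P⁻¹ = [[1, 3], [−1, −2]], and M = P·diag(−3, 1)·P⁻¹.
Then M³ = P·diag(−27, 1)·P⁻¹ = [[54, −3], [−27, 1]] · [[1, 3], [−1, −2]] = [[57, 168], [−28, −83]].

[[57, 168], [−28, −83]]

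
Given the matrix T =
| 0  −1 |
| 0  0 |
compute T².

[[0, 0], [0, 0]]

T is strictly triangular, hence nilpotent: T² = 0, so T² = 0.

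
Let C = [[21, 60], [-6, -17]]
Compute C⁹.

[[196821, 590460], [-59046, -177137]]

tr C = 4 and det C = 3, so the characteristic polynomial is λ² − (4)λ + (3) with roots 3 and 1.
Eigenvectors give P = [[-10, 3], [3, -1]] with P⁻¹ = [[-1, -3], [-3, -10]], and C = P·diag(3, 1)·P⁻¹.
Then C⁹ = P·diag(19683, 1)·P⁻¹ = [[-196830, 3], [59049, -1]] · [[-1, -3], [-3, -10]] = [[196821, 590460], [-59046, -177137]].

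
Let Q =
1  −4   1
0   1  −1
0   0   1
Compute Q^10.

[[1, −40, 190], [0, 1, −10], [0, 0, 1]]

Q = I + N where N = [[0, −4, 1], [0, 0, −1], [0, 0, 0]] is strictly upper-triangular, so N^3 = 0.
(I + N)^10 = I + 10·N + 45·N^2 = [[1, −40, 190], [0, 1, −10], [0, 0, 1]].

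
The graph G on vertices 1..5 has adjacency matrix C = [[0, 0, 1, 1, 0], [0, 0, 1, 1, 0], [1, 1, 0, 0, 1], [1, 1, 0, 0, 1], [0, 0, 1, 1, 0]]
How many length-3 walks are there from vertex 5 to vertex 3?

The number of length-3 walks from vertex 5 to vertex 3 is entry (5,3) of C³, where C is the adjacency matrix.
C² = [[2, 2, 0, 0, 2], [2, 2, 0, 0, 2], [0, 0, 3, 3, 0], [0, 0, 3, 3, 0], [2, 2, 0, 0, 2]]
C³ = [[0, 0, 6, 6, 0], [0, 0, 6, 6, 0], [6, 6, 0, 0, 6], [6, 6, 0, 0, 6], [0, 0, 6, 6, 0]]

6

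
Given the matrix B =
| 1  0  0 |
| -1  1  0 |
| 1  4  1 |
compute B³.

B = I + N where N = [[0, 0, 0], [-1, 0, 0], [1, 4, 0]] is strictly lower-triangular, so N³ = 0.
(I + N)³ = I + 3·N + 3·N² = [[1, 0, 0], [-3, 1, 0], [-9, 12, 1]].

[[1, 0, 0], [-3, 1, 0], [-9, 12, 1]]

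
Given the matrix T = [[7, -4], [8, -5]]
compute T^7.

[[4375, -2188], [4376, -2189]]

tr T = 2 and det T = -3, so the characteristic polynomial is λ² − (2)λ + (-3) with roots -1 and 3.
Eigenvectors give P = [[-1, -1], [-2, -1]] with P⁻¹ = [[1, -1], [-2, 1]], and T = P·diag(-1, 3)·P⁻¹.
Then T^7 = P·diag(-1, 2187)·P⁻¹ = [[1, -2187], [2, -2187]] · [[1, -1], [-2, 1]] = [[4375, -2188], [4376, -2189]].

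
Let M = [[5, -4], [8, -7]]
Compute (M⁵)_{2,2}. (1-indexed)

tr M = -2 and det M = -3, so the characteristic polynomial is λ² − (-2)λ + (-3) with roots 1 and -3.
Eigenvectors give P = [[1, -1], [1, -2]] with P⁻¹ = [[2, -1], [1, -1]], and M = P·diag(1, -3)·P⁻¹.
Then M⁵ = P·diag(1, -243)·P⁻¹ = [[1, 243], [1, 486]] · [[2, -1], [1, -1]] = [[245, -244], [488, -487]].

-487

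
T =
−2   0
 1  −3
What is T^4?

tr T = −5 and det T = 6, so the characteristic polynomial is λ² − (−5)λ + (6) with roots −2 and −3.
Eigenvectors give P = [[1, 0], [1, −1]] with P⁻¹ = [[1, 0], [1, −1]], and T = P·diag(−2, −3)·P⁻¹.
Then T^4 = P·diag(16, 81)·P⁻¹ = [[16, 0], [16, −81]] · [[1, 0], [1, −1]] = [[16, 0], [−65, 81]].

[[16, 0], [−65, 81]]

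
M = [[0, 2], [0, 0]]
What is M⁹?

[[0, 0], [0, 0]]

M is strictly triangular, hence nilpotent: M² = 0, so M⁹ = 0.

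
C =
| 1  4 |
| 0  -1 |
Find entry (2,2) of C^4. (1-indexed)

1

C^2 = [[1, 0], [0, 1]]
C^3 = [[1, 4], [0, -1]]
C^4 = [[1, 0], [0, 1]]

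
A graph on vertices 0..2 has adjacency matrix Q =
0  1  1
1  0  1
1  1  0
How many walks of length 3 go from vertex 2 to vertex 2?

The number of length-3 walks from vertex 2 to vertex 2 is entry (2,2) of Q³, where Q is the adjacency matrix.
Q² = [[2, 1, 1], [1, 2, 1], [1, 1, 2]]
Q³ = [[2, 3, 3], [3, 2, 3], [3, 3, 2]]

2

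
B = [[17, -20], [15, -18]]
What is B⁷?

tr B = -1 and det B = -6, so the characteristic polynomial is λ² − (-1)λ + (-6) with roots 2 and -3.
Eigenvectors give P = [[4, 1], [3, 1]] with P⁻¹ = [[1, -1], [-3, 4]], and B = P·diag(2, -3)·P⁻¹.
Then B⁷ = P·diag(128, -2187)·P⁻¹ = [[512, -2187], [384, -2187]] · [[1, -1], [-3, 4]] = [[7073, -9260], [6945, -9132]].

[[7073, -9260], [6945, -9132]]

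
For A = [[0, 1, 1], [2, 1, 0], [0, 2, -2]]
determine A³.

A² = [[2, 3, -2], [2, 3, 2], [4, -2, 4]]
A³ = [[6, 1, 6], [6, 9, -2], [-4, 10, -4]]

[[6, 1, 6], [6, 9, -2], [-4, 10, -4]]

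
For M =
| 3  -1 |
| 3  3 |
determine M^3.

M^2 = [[6, -6], [18, 6]]
M^3 = [[0, -24], [72, 0]]

[[0, -24], [72, 0]]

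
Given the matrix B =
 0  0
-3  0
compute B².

[[0, 0], [0, 0]]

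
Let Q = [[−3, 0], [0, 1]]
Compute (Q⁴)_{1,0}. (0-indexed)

Q² = [[9, 0], [0, 1]]
Q³ = [[−27, 0], [0, 1]]
Q⁴ = [[81, 0], [0, 1]]

0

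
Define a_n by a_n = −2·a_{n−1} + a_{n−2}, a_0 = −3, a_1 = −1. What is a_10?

−577

With companion matrix B = [[−2, 1], [1, 0]], [a_n, a_{n−1}]ᵀ = B·[a_{n−1}, a_{n−2}]ᵀ, so [a_10, a_9]ᵀ = B^9·[a_1, a_0]ᵀ.
B^9 = [[−2378, 985], [985, −408]], giving [a_10, a_9]ᵀ = [[−577], [239]].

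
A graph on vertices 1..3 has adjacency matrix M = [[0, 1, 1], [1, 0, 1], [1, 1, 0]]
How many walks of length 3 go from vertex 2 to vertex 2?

The number of length-3 walks from vertex 2 to vertex 2 is entry (2,2) of M³, where M is the adjacency matrix.
M² = [[2, 1, 1], [1, 2, 1], [1, 1, 2]]
M³ = [[2, 3, 3], [3, 2, 3], [3, 3, 2]]

2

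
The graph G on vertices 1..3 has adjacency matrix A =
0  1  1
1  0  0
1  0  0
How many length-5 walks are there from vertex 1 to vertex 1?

The number of length-5 walks from vertex 1 to vertex 1 is entry (1,1) of A⁵, where A is the adjacency matrix.
A² = [[2, 0, 0], [0, 1, 1], [0, 1, 1]]
A³ = [[0, 2, 2], [2, 0, 0], [2, 0, 0]]
A⁴ = [[4, 0, 0], [0, 2, 2], [0, 2, 2]]
A⁵ = [[0, 4, 4], [4, 0, 0], [4, 0, 0]]

0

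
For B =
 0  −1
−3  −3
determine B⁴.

B² = [[3, 3], [9, 12]]
B³ = [[−9, −12], [−36, −45]]
B⁴ = [[36, 45], [135, 171]]

[[36, 45], [135, 171]]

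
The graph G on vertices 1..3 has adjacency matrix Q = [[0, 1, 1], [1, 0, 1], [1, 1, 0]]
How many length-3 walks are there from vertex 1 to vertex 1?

2

The number of length-3 walks from vertex 1 to vertex 1 is entry (1,1) of Q³, where Q is the adjacency matrix.
Q² = [[2, 1, 1], [1, 2, 1], [1, 1, 2]]
Q³ = [[2, 3, 3], [3, 2, 3], [3, 3, 2]]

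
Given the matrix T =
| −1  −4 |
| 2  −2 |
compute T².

[[−7, 12], [−6, −4]]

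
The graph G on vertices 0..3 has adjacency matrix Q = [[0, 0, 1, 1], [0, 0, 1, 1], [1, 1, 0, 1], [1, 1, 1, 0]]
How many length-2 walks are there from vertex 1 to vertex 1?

The number of length-2 walks from vertex 1 to vertex 1 is entry (1,1) of Q^2, where Q is the adjacency matrix.
Q^2 = [[2, 2, 1, 1], [2, 2, 1, 1], [1, 1, 3, 2], [1, 1, 2, 3]]

2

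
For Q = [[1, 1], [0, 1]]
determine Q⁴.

[[1, 4], [0, 1]]

Q = I + N where N = [[0, 1], [0, 0]] is strictly upper-triangular, so N² = 0.
(I + N)⁴ = I + 4·N = [[1, 4], [0, 1]].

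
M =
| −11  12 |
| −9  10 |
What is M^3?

tr M = −1 and det M = −2, so the characteristic polynomial is λ² − (−1)λ + (−2) with roots −2 and 1.
Eigenvectors give P = [[4, −1], [3, −1]] with P⁻¹ = [[1, −1], [3, −4]], and M = P·diag(−2, 1)·P⁻¹.
Then M^3 = P·diag(−8, 1)·P⁻¹ = [[−32, −1], [−24, −1]] · [[1, −1], [3, −4]] = [[−35, 36], [−27, 28]].

[[−35, 36], [−27, 28]]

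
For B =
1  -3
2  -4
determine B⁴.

[[-29, 45], [-30, 46]]

tr B = -3 and det B = 2, so the characteristic polynomial is λ² − (-3)λ + (2) with roots -2 and -1.
Eigenvectors give P = [[1, 3], [1, 2]] with P⁻¹ = [[-2, 3], [1, -1]], and B = P·diag(-2, -1)·P⁻¹.
Then B⁴ = P·diag(16, 1)·P⁻¹ = [[16, 3], [16, 2]] · [[-2, 3], [1, -1]] = [[-29, 45], [-30, 46]].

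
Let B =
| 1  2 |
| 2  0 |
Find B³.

B² = [[5, 2], [2, 4]]
B³ = [[9, 10], [10, 4]]

[[9, 10], [10, 4]]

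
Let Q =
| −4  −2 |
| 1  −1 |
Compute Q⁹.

tr Q = −5 and det Q = 6, so the characteristic polynomial is λ² − (−5)λ + (6) with roots −2 and −3.
Eigenvectors give P = [[1, −2], [−1, 1]] with P⁻¹ = [[−1, −2], [−1, −1]], and Q = P·diag(−2, −3)·P⁻¹.
Then Q⁹ = P·diag(−512, −19683)·P⁻¹ = [[−512, 39366], [512, −19683]] · [[−1, −2], [−1, −1]] = [[−38854, −38342], [19171, 18659]].

[[−38854, −38342], [19171, 18659]]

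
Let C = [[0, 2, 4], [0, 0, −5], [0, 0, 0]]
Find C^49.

[[0, 0, 0], [0, 0, 0], [0, 0, 0]]

C is strictly triangular, hence nilpotent: C^3 = 0, so C^49 = 0.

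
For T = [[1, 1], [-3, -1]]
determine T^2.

[[-2, 0], [0, -2]]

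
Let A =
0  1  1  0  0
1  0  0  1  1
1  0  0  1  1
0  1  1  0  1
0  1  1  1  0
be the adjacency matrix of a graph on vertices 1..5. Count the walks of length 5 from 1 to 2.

The number of length-5 walks from vertex 1 to vertex 2 is entry (1,2) of A^5, where A is the adjacency matrix.
A^2 = [[2, 0, 0, 2, 2], [0, 3, 3, 1, 1], [0, 3, 3, 1, 1], [2, 1, 1, 3, 2], [2, 1, 1, 2, 3]]
A^3 = [[0, 6, 6, 2, 2], [6, 2, 2, 7, 7], [6, 2, 2, 7, 7], [2, 7, 7, 4, 5], [2, 7, 7, 5, 4]]
A^4 = [[12, 4, 4, 14, 14], [4, 20, 20, 11, 11], [4, 20, 20, 11, 11], [14, 11, 11, 19, 18], [14, 11, 11, 18, 19]]
A^5 = [[8, 40, 40, 22, 22], [40, 26, 26, 51, 51], [40, 26, 26, 51, 51], [22, 51, 51, 40, 41], [22, 51, 51, 41, 40]]

40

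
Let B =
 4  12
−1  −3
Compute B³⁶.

[[4, 12], [−1, −3]]

B² = B (a projection; rank 1, trace 1), so B³⁶ = B.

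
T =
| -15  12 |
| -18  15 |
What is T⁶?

[[729, 0], [0, 729]]

tr T = 0 and det T = -9, so the characteristic polynomial is λ² − (0)λ + (-9) with roots -3 and 3.
Eigenvectors give P = [[1, 2], [1, 3]] with P⁻¹ = [[3, -2], [-1, 1]], and T = P·diag(-3, 3)·P⁻¹.
Then T⁶ = P·diag(729, 729)·P⁻¹ = [[729, 1458], [729, 2187]] · [[3, -2], [-1, 1]] = [[729, 0], [0, 729]].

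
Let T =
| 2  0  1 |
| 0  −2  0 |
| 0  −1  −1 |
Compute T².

[[4, −1, 1], [0, 4, 0], [0, 3, 1]]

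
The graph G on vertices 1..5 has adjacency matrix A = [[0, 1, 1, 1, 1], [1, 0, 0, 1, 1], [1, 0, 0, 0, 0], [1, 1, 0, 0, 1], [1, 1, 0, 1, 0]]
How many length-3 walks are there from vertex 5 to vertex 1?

8

The number of length-3 walks from vertex 5 to vertex 1 is entry (5,1) of A^3, where A is the adjacency matrix.
A^2 = [[4, 2, 0, 2, 2], [2, 3, 1, 2, 2], [0, 1, 1, 1, 1], [2, 2, 1, 3, 2], [2, 2, 1, 2, 3]]
A^3 = [[6, 8, 4, 8, 8], [8, 6, 2, 7, 7], [4, 2, 0, 2, 2], [8, 7, 2, 6, 7], [8, 7, 2, 7, 6]]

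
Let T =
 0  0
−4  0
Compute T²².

T is strictly triangular, hence nilpotent: T² = 0, so T²² = 0.

[[0, 0], [0, 0]]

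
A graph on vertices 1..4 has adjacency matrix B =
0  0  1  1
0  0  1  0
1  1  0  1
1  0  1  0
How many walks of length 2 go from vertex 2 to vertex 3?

The number of length-2 walks from vertex 2 to vertex 3 is entry (2,3) of B^2, where B is the adjacency matrix.
B^2 = [[2, 1, 1, 1], [1, 1, 0, 1], [1, 0, 3, 1], [1, 1, 1, 2]]

0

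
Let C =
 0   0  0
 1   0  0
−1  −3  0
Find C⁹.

C is strictly triangular, hence nilpotent: C³ = 0, so C⁹ = 0.

[[0, 0, 0], [0, 0, 0], [0, 0, 0]]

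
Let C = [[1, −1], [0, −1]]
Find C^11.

C² = I (check: tr C = 0 and det C = −1), so C^11 = C since 11 is odd.

[[1, −1], [0, −1]]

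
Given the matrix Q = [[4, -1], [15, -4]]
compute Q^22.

Q² = I (check: tr Q = 0 and det Q = -1), so Q^22 = I since 22 is even.

[[1, 0], [0, 1]]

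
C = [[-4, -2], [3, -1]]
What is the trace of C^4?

C^2 = [[10, 10], [-15, -5]]
C^3 = [[-10, -30], [45, 35]]
C^4 = [[-50, 50], [-75, -125]]

-175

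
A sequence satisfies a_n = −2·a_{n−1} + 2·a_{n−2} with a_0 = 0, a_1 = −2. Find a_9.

−4896

With companion matrix C = [[−2, 2], [1, 0]], [a_n, a_{n−1}]ᵀ = C·[a_{n−1}, a_{n−2}]ᵀ, so [a_9, a_8]ᵀ = C⁸·[a_1, a_0]ᵀ.
C⁸ = [[2448, −1792], [−896, 656]], giving [a_9, a_8]ᵀ = [[−4896], [1792]].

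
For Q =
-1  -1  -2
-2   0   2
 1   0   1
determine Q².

[[1, 1, -2], [4, 2, 6], [0, -1, -1]]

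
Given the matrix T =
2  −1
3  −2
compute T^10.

T² = I (check: tr T = 0 and det T = −1), so T^10 = I since 10 is even.

[[1, 0], [0, 1]]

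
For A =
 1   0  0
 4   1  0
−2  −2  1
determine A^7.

A = I + N where N = [[0, 0, 0], [4, 0, 0], [−2, −2, 0]] is strictly lower-triangular, so N^3 = 0.
(I + N)^7 = I + 7·N + 21·N^2 = [[1, 0, 0], [28, 1, 0], [−182, −14, 1]].

[[1, 0, 0], [28, 1, 0], [−182, −14, 1]]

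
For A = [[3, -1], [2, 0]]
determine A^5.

tr A = 3 and det A = 2, so the characteristic polynomial is λ² − (3)λ + (2) with roots 1 and 2.
Eigenvectors give P = [[-1, 1], [-2, 1]] with P⁻¹ = [[1, -1], [2, -1]], and A = P·diag(1, 2)·P⁻¹.
Then A^5 = P·diag(1, 32)·P⁻¹ = [[-1, 32], [-2, 32]] · [[1, -1], [2, -1]] = [[63, -31], [62, -30]].

[[63, -31], [62, -30]]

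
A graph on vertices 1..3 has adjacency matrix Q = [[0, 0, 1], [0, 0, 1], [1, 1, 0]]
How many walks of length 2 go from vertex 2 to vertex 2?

1

The number of length-2 walks from vertex 2 to vertex 2 is entry (2,2) of Q^2, where Q is the adjacency matrix.
Q^2 = [[1, 1, 0], [1, 1, 0], [0, 0, 2]]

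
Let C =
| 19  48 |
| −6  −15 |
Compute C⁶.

[[6553, 17472], [−2184, −5823]]

tr C = 4 and det C = 3, so the characteristic polynomial is λ² − (4)λ + (3) with roots 1 and 3.
Eigenvectors give P = [[−8, −3], [3, 1]] with P⁻¹ = [[1, 3], [−3, −8]], and C = P·diag(1, 3)·P⁻¹.
Then C⁶ = P·diag(1, 729)·P⁻¹ = [[−8, −2187], [3, 729]] · [[1, 3], [−3, −8]] = [[6553, 17472], [−2184, −5823]].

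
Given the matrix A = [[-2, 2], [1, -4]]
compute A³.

A² = [[6, -12], [-6, 18]]
A³ = [[-24, 60], [30, -84]]

[[-24, 60], [30, -84]]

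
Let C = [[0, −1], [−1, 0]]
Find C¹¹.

C² = I (check: tr C = 0 and det C = −1), so C¹¹ = C since 11 is odd.

[[0, −1], [−1, 0]]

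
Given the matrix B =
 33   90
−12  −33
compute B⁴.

[[81, 0], [0, 81]]

tr B = 0 and det B = −9, so the characteristic polynomial is λ² − (0)λ + (−9) with roots 3 and −3.
Eigenvectors give P = [[−3, −5], [1, 2]] with P⁻¹ = [[−2, −5], [1, 3]], and B = P·diag(3, −3)·P⁻¹.
Then B⁴ = P·diag(81, 81)·P⁻¹ = [[−243, −405], [81, 162]] · [[−2, −5], [1, 3]] = [[81, 0], [0, 81]].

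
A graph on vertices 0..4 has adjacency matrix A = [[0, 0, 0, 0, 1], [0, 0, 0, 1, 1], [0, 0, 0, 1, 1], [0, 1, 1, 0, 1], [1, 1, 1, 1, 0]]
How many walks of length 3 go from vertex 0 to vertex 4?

The number of length-3 walks from vertex 0 to vertex 4 is entry (0,4) of A³, where A is the adjacency matrix.
A² = [[1, 1, 1, 1, 0], [1, 2, 2, 1, 1], [1, 2, 2, 1, 1], [1, 1, 1, 3, 2], [0, 1, 1, 2, 4]]
A³ = [[0, 1, 1, 2, 4], [1, 2, 2, 5, 6], [1, 2, 2, 5, 6], [2, 5, 5, 4, 6], [4, 6, 6, 6, 4]]

4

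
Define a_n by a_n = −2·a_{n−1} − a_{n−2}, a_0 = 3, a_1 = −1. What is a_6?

With companion matrix C = [[−2, −1], [1, 0]], [a_n, a_{n−1}]ᵀ = C·[a_{n−1}, a_{n−2}]ᵀ, so [a_6, a_5]ᵀ = C⁵·[a_1, a_0]ᵀ.
C⁵ = [[−6, −5], [5, 4]], giving [a_6, a_5]ᵀ = [[−9], [7]].

−9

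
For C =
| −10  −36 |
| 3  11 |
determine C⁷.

[[−388, −1548], [129, 515]]

tr C = 1 and det C = −2, so the characteristic polynomial is λ² − (1)λ + (−2) with roots 2 and −1.
Eigenvectors give P = [[3, 4], [−1, −1]] with P⁻¹ = [[−1, −4], [1, 3]], and C = P·diag(2, −1)·P⁻¹.
Then C⁷ = P·diag(128, −1)·P⁻¹ = [[384, −4], [−128, 1]] · [[−1, −4], [1, 3]] = [[−388, −1548], [129, 515]].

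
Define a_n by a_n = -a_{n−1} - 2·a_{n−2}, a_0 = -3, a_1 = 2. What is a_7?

With companion matrix M = [[-1, -2], [1, 0]], [a_n, a_{n−1}]ᵀ = M·[a_{n−1}, a_{n−2}]ᵀ, so [a_7, a_6]ᵀ = M⁶·[a_1, a_0]ᵀ.
M⁶ = [[7, 10], [-5, 2]], giving [a_7, a_6]ᵀ = [[-16], [-16]].

-16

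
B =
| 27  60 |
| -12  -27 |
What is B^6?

[[729, 0], [0, 729]]

tr B = 0 and det B = -9, so the characteristic polynomial is λ² − (0)λ + (-9) with roots 3 and -3.
Eigenvectors give P = [[5, 2], [-2, -1]] with P⁻¹ = [[1, 2], [-2, -5]], and B = P·diag(3, -3)·P⁻¹.
Then B^6 = P·diag(729, 729)·P⁻¹ = [[3645, 1458], [-1458, -729]] · [[1, 2], [-2, -5]] = [[729, 0], [0, 729]].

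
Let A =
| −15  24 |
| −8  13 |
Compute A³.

tr A = −2 and det A = −3, so the characteristic polynomial is λ² − (−2)λ + (−3) with roots 1 and −3.
Eigenvectors give P = [[−3, −2], [−2, −1]] with P⁻¹ = [[1, −2], [−2, 3]], and A = P·diag(1, −3)·P⁻¹.
Then A³ = P·diag(1, −27)·P⁻¹ = [[−3, 54], [−2, 27]] · [[1, −2], [−2, 3]] = [[−111, 168], [−56, 85]].

[[−111, 168], [−56, 85]]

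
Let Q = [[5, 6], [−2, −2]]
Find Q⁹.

tr Q = 3 and det Q = 2, so the characteristic polynomial is λ² − (3)λ + (2) with roots 2 and 1.
Eigenvectors give P = [[−2, −3], [1, 2]] with P⁻¹ = [[−2, −3], [1, 2]], and Q = P·diag(2, 1)·P⁻¹.
Then Q⁹ = P·diag(512, 1)·P⁻¹ = [[−1024, −3], [512, 2]] · [[−2, −3], [1, 2]] = [[2045, 3066], [−1022, −1532]].

[[2045, 3066], [−1022, −1532]]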